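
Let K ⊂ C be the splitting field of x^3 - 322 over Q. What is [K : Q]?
[K : Q] = 6

The roots of x^3 - 322 are ∛322, ω∛322, ω^2∛322 where ω = e^(2πi/3) is a primitive cube root of unity, so K = Q(∛322, ω). Now [Q(∛322):Q] = 3 (since 322 is not a perfect cube, x^3 - 322 is irreducible) and [Q(ω):Q] = 2. Both 2 and 3 divide [K:Q], and [K:Q] ≤ 3·2 = 6, so [K:Q] = 6. (Equivalently: Q(∛322) ⊂ R but ω ∉ R, so [K : Q(∛322)] = 2.)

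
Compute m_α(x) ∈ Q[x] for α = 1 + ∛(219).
m_α(x) = x^3 - 3x^2 + 3x - 220

Set β = α - 1 = ∛(219), so β^3 = 219. Then (α - 1)^3 - 219 = 0, i.e. α is a root of g(x) = (x - 1)^3 - 219 = x^3 - 3x^2 + 3x - 220. Since g(x) = h(x - 1) where h(x) = x^3 - 219, and h is irreducible over Q (because 219 is not a perfect cube, so h has no rational root, and a monic cubic with no rational root is irreducible), g is also irreducible (irreducibility is preserved under the substitution x → x - 1). Hence m_α(x) = x^3 - 3x^2 + 3x - 220.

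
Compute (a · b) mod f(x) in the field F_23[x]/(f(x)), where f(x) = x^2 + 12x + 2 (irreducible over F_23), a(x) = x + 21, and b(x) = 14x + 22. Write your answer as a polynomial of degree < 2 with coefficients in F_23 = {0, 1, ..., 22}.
a · b ≡ 10x + 20 (mod f(x))

Multiply in F_23[x]: a(x)·b(x) = (x + 21)·(14x + 22) = 14x^2 + 17x + 2. This has degree ≥ 2, so divide by f(x) over F_23: 14x^2 + 17x + 2 = (14)·(x^2 + 12x + 2) + (10x + 20). Hence a·b ≡ 10x + 20 (mod f). (F_23[x]/(f) is a field with 23^2 = 529 elements since f is irreducible of degree 2.)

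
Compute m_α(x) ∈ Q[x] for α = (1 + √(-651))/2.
m_α(x) = x^2 - x + 163

From 2α - 1 = √(-651), squaring gives (2α - 1)^2 = -651, i.e. 4α^2 - 4α + 1 = -651, so α^2 - α + (1 + 651)/4 = 0. Since -651 ≡ 1 (mod 4), (1 + 651)/4 = 163 ∈ Z. The polynomial x^2 - x + 163 has discriminant 1 - 4·(163) = -651, which is not a perfect square in Q (d = -651 is squarefree and ≠ 1), so x^2 - x + 163 is irreducible over Q. It is the minimal polynomial of α.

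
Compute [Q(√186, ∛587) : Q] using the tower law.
[Q(√186, ∛587) : Q] = 6

Let L = Q(√186, ∛587). Since Q(√186) ⊂ L and [Q(√186):Q] = 2, the tower law gives 2 | [L:Q]. Likewise Q(∛587) ⊂ L with [Q(∛587):Q] = 3 (because 587 is not a perfect cube), so 3 | [L:Q]. As gcd(2,3) = 1, [L:Q] is divisible by 6. Conversely L is generated over Q by √186 and ∛587, so [L:Q] ≤ 2·3 = 6. Therefore [Q(√186, ∛587) : Q] = 6.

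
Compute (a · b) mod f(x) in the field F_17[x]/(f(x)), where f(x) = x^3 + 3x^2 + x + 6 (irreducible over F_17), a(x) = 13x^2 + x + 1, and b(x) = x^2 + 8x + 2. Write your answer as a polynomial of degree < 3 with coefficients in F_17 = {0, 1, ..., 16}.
a · b ≡ 11x^2 + 2x + 14 (mod f(x))

Multiply in F_17[x]: a(x)·b(x) = (13x^2 + x + 1)·(x^2 + 8x + 2) = 13x^4 + 3x^3 + x^2 + 10x + 2. This has degree ≥ 3, so divide by f(x) over F_17: 13x^4 + 3x^3 + x^2 + 10x + 2 = (13x + 15)·(x^3 + 3x^2 + x + 6) + (11x^2 + 2x + 14). Hence a·b ≡ 11x^2 + 2x + 14 (mod f). (F_17[x]/(f) is a field with 17^3 = 4913 elements since f is irreducible of degree 3.)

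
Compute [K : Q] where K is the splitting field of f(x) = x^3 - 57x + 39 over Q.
[K : Q] = 6

By the rational root test, any rational root of the monic integer polynomial f(x) = x^3 - 57x + 39 must be an integer dividing the constant term 39, i.e. one of ±{1, 3, 13, 39}. Evaluating: f(1) = -17, f(-1) = 95, f(3) = -105, f(-3) = 183, f(13) = 1495, f(-13) = -1417, f(39) = 57135, f(-39) = -57057; none is 0, so f has no rational root and is therefore irreducible over Q (a cubic with no linear factor over a field is irreducible). For an irreducible cubic, the Galois group is A_3 or S_3 according as the discriminant disc(f) = -4a^3 - 27b^2 = -4·(-57)^3 - 27·(39)^2 = 699705 is or is not a square in Q. Here disc(f) = 699705 is not a perfect square in Q, so the Galois group of f over Q is not contained in A_3 and must be all of S_3. The splitting field has degree |S_3| = 6 over Q, so [K : Q] = 6.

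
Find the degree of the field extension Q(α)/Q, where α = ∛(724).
[Q(α):Q] = 3

The minimal polynomial of α is x^3 - 724, irreducible over Q since 724 is not a perfect cube (so x^3 - 724 has no rational root). Hence [Q(α):Q] = deg(m_α) = 3.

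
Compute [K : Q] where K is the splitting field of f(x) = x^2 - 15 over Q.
[K : Q] = 2

f(x) = x^2 - 15 factors as (x - √15)(x + √15). The splitting field is K = Q(√15). Since 15 is squarefree and > 1, it is not a perfect square, so x^2 - 15 is irreducible over Q and [Q(√15) : Q] = 2. Hence [K : Q] = 2.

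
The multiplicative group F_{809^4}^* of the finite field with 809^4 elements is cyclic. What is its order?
|F_{809^4}^*| = 428345379360

F_{809^4} has 809^4 = 428345379361 elements; its multiplicative group consists of all nonzero elements, so |F_{809^4}^*| = 428345379361 - 1 = 428345379360. (It is cyclic since any finite subgroup of the multiplicative group of a field is cyclic.)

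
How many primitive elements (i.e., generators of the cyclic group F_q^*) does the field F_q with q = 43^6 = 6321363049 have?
There are φ(6321363048) = 1502323200 primitive elements

F_q^* is cyclic of order q - 1 = 6321363048. A cyclic group of order m has exactly φ(m) generators. Here m = 6321363048 = 2^3 · 3^2 · 7 · 11 · 13 · 139 · 631, so the number of primitive elements is φ(6321363048) = 1502323200.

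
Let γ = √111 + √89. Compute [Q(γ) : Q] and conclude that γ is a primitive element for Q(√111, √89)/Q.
[Q(γ) : Q] = 4 (equivalently, Q(γ) = Q(√111, √89))

Obviously Q(γ) ⊆ Q(√111, √89), and [Q(√111, √89):Q] = 4 (since 111, 89 are distinct squarefree integers > 1 with 9879 not a perfect square). To show equality we compute the minimal polynomial of γ. From γ = √111 + √89: γ^2 = 111 + 2√(9879) + 89 = 200 + 2√(9879), so γ^2 - 200 = 2√(9879); squaring, (γ^2 - 200)^2 = 4·9879, i.e. γ^4 - 400γ^2 + 40000 - 39516 = 0, i.e. γ^4 - 400γ^2 + 484 = 0. So γ is a root of x^4 - 400x^2 + 484. This polynomial is irreducible over Q: it has no rational root (each ±√111 ± √89 is irrational), and any factorization into two quadratics over Q would force √(9879) ∈ Q (pairing opposite roots) or √111, √89 ∈ Q (other pairings), all impossible. Hence [Q(γ):Q] = 4 = [Q(√111, √89):Q], so Q(γ) = Q(√111, √89).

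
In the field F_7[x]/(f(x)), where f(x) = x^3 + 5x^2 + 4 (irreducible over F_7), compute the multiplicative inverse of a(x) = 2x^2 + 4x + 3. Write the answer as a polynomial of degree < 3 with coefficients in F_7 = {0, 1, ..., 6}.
a(x)^(-1) ≡ 5x^2 + 6x + 2 (mod f(x))

Since f is irreducible over F_7, F_7[x]/(f) is a field and a(x) ≠ 0 has an inverse. Apply the extended Euclidean algorithm to f(x) and a(x) in F_7[x]: f(x) = (4x + 5)·a(x) + (3x + 3);  a(x) = (3x + 3)·(3x + 3) + (1). The last nonzero remainder is the constant 1 = gcd(f, a) in F_7. Back-substituting through the division chain expresses 1 = s(x)·a(x) + t(x)·f(x) with s(x) ≡ 5x^2 + 6x + 2 (mod f), so a(x)^(-1) ≡ s(x) = 5x^2 + 6x + 2 (mod f). Check: (2x^2 + 4x + 3)·(5x^2 + 6x + 2) = 3x^4 + 4x^3 + x^2 + 5x + 6 ≡ 1 (mod x^3 + 5x^2 + 4).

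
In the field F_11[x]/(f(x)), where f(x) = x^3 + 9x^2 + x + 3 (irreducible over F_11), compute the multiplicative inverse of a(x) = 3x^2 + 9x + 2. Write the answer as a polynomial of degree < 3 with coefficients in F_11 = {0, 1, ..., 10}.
a(x)^(-1) ≡ 6x^2 + 8x + 1 (mod f(x))

Since f is irreducible over F_11, F_11[x]/(f) is a field and a(x) ≠ 0 has an inverse. Apply the extended Euclidean algorithm to f(x) and a(x) in F_11[x]: f(x) = (4x + 2)·a(x) + (8x + 10);  a(x) = (10x + 1)·(8x + 10) + (3). The last nonzero remainder is the constant 3 = gcd(f, a) in F_11. Back-substituting through the division chain expresses 3 = s(x)·a(x) + t(x)·f(x) with s(x) ≡ 7x^2 + 2x + 3 (mod f), so (7x^2 + 2x + 3)·a(x) ≡ 3 (mod f). Multiplying by 3^(-1) ≡ 4 in F_11 gives a(x)^(-1) ≡ 4·(7x^2 + 2x + 3) ≡ 6x^2 + 8x + 1 (mod f). Check: (3x^2 + 9x + 2)·(6x^2 + 8x + 1) = 7x^4 + x^3 + 10x^2 + 3x + 2 ≡ 1 (mod x^3 + 9x^2 + x + 3).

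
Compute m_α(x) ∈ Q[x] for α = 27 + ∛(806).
m_α(x) = x^3 - 81x^2 + 2187x - 20489

Set β = α - 27 = ∛(806), so β^3 = 806. Then (α - 27)^3 - 806 = 0, i.e. α is a root of g(x) = (x - 27)^3 - 806 = x^3 - 81x^2 + 2187x - 20489. Since g(x) = h(x - 27) where h(x) = x^3 - 806, and h is irreducible over Q (because 806 is not a perfect cube, so h has no rational root, and a monic cubic with no rational root is irreducible), g is also irreducible (irreducibility is preserved under the substitution x → x - 27). Hence m_α(x) = x^3 - 81x^2 + 2187x - 20489.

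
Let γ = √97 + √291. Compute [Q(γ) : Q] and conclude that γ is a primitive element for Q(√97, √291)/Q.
[Q(γ) : Q] = 4 (equivalently, Q(γ) = Q(√97, √291))

Obviously Q(γ) ⊆ Q(√97, √291), and [Q(√97, √291):Q] = 4 (since 97, 291 are distinct squarefree integers > 1 with 28227 not a perfect square). To show equality we compute the minimal polynomial of γ. From γ = √97 + √291: γ^2 = 97 + 2√(28227) + 291 = 388 + 2√(28227), so γ^2 - 388 = 2√(28227); squaring, (γ^2 - 388)^2 = 4·28227, i.e. γ^4 - 776γ^2 + 150544 - 112908 = 0, i.e. γ^4 - 776γ^2 + 37636 = 0. So γ is a root of x^4 - 776x^2 + 37636. This polynomial is irreducible over Q: it has no rational root (each ±√97 ± √291 is irrational), and any factorization into two quadratics over Q would force √(28227) ∈ Q (pairing opposite roots) or √97, √291 ∈ Q (other pairings), all impossible. Hence [Q(γ):Q] = 4 = [Q(√97, √291):Q], so Q(γ) = Q(√97, √291).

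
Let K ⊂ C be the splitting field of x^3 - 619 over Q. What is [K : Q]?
[K : Q] = 6

The roots of x^3 - 619 are ∛619, ω∛619, ω^2∛619 where ω = e^(2πi/3) is a primitive cube root of unity, so K = Q(∛619, ω). Now [Q(∛619):Q] = 3 (since 619 is not a perfect cube, x^3 - 619 is irreducible) and [Q(ω):Q] = 2. Both 2 and 3 divide [K:Q], and [K:Q] ≤ 3·2 = 6, so [K:Q] = 6. (Equivalently: Q(∛619) ⊂ R but ω ∉ R, so [K : Q(∛619)] = 2.)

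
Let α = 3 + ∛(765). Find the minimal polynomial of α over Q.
m_α(x) = x^3 - 9x^2 + 27x - 792

Set β = α - 3 = ∛(765), so β^3 = 765. Then (α - 3)^3 - 765 = 0, i.e. α is a root of g(x) = (x - 3)^3 - 765 = x^3 - 9x^2 + 27x - 792. Since g(x) = h(x - 3) where h(x) = x^3 - 765, and h is irreducible over Q (because 765 is not a perfect cube, so h has no rational root, and a monic cubic with no rational root is irreducible), g is also irreducible (irreducibility is preserved under the substitution x → x - 3). Hence m_α(x) = x^3 - 9x^2 + 27x - 792.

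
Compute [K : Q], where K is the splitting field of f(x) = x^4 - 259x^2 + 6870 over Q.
[K : Q] = 4

Solving the quadratic in x^2: x^2 = (259 ± √(259^2 - 4·6870))/2 = (259 ± √39601)/2 = (259 ± 199)/2, giving x^2 = 229 or x^2 = 30. So f(x) = (x^2 - 229)(x^2 - 30) and the roots of f are ±√229, ±√30. Hence the splitting field is K = Q(√229, √30). Since 229 and 30 are distinct squarefree integers > 1, their product 6870 is not a perfect square, so √30 ∉ Q(√229). By the tower law [K:Q] = [Q(√229,√30):Q(√229)] · [Q(√229):Q] = 2 · 2 = 4.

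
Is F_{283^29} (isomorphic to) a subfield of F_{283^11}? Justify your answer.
No: F_{283^29} is not a subfield of F_{283^11}

F_{p^m} embeds in F_{p^n} iff m | n. Here 29 ∤ 11 (since 11 = 0·29 + 11 with remainder 11 ≠ 0), so F_{283^29} is not a subfield of F_{283^11}. Equivalently: if it were, the tower law would give 29 = [F_{283^29}:F_283] dividing [F_{283^11}:F_283] = 11, contradiction.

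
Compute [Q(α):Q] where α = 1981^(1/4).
[Q(α):Q] = 4

α is a root of x^4 - 1981. By Eisenstein's criterion at the prime p = 7 (which divides the constant term 1981 but p^2 = 49 does not, since 1981 is squarefree), x^4 - 1981 is irreducible over Q. Hence [Q(α):Q] = 4.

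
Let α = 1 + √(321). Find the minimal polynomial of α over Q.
m_α(x) = x^2 - 2x - 320

From α - 1 = √(321), squaring gives (α - 1)^2 = 321, i.e. α^2 - 2α + 1 = 321, so α^2 - 2α - 320 = 0. The discriminant of x^2 - 2x - 320 is (-2)^2 - 4·(-320) = 4 + 1280 = 1284, and 4·(321) is not a perfect square in Q since 321 is squarefree and ≠ 1. Hence x^2 - 2x - 320 is irreducible over Q and is the minimal polynomial of α.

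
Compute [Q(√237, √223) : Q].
[Q(√237, √223) : Q] = 4

[Q(√237):Q] = 2 (min poly x^2 - 237, irreducible since 237 is squarefree > 1). For the top step, suppose √223 ∈ Q(√237), say √223 = c + d√237 with c, d ∈ Q. Squaring: 223 = c^2 + 237d^2 + 2cd√237. Since √237 ∉ Q this forces 2cd = 0. If d = 0 then √223 = c ∈ Q, contradicting 223 squarefree > 1. If c = 0 then 223 = 237d^2, so 237·223 = (237d)^2 is a perfect square in Q — but 237·223 = 52851 is not a perfect square (since 237 and 223 are distinct squarefree integers). Contradiction. Hence √223 ∉ Q(√237), so x^2 - 223 stays irreducible over Q(√237) and [Q(√237, √223) : Q(√237)] = 2. By the tower law, [Q(√237, √223) : Q] = 2 · 2 = 4.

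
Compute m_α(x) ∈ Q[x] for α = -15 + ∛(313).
m_α(x) = x^3 + 45x^2 + 675x + 3062

Set β = α + 15 = ∛(313), so β^3 = 313. Then (α + 15)^3 - 313 = 0, i.e. α is a root of g(x) = (x + 15)^3 - 313 = x^3 + 45x^2 + 675x + 3062. Since g(x) = h(x + 15) where h(x) = x^3 - 313, and h is irreducible over Q (because 313 is not a perfect cube, so h has no rational root, and a monic cubic with no rational root is irreducible), g is also irreducible (irreducibility is preserved under the substitution x → x + 15). Hence m_α(x) = x^3 + 45x^2 + 675x + 3062.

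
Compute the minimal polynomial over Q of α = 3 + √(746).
m_α(x) = x^2 - 6x - 737

From α - 3 = √(746), squaring gives (α - 3)^2 = 746, i.e. α^2 - 6α + 9 = 746, so α^2 - 6α - 737 = 0. The discriminant of x^2 - 6x - 737 is (-6)^2 - 4·(-737) = 36 + 2948 = 2984, and 4·(746) is not a perfect square in Q since 746 is squarefree and ≠ 1. Hence x^2 - 6x - 737 is irreducible over Q and is the minimal polynomial of α.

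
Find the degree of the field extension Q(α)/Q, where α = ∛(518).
[Q(α):Q] = 3

The minimal polynomial of α is x^3 - 518, irreducible over Q since 518 is not a perfect cube (so x^3 - 518 has no rational root). Hence [Q(α):Q] = deg(m_α) = 3.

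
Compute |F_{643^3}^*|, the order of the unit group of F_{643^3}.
|F_{643^3}^*| = 265847706

F_{643^3} has 643^3 = 265847707 elements; its multiplicative group consists of all nonzero elements, so |F_{643^3}^*| = 265847707 - 1 = 265847706. (It is cyclic since any finite subgroup of the multiplicative group of a field is cyclic.)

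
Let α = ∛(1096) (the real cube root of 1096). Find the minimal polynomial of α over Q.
m_α(x) = x^3 - 1096

α satisfies α^3 = 1096, so x^3 - 1096 annihilates α. By the rational root test, a rational root p/q (in lowest terms) of x^3 - 1096 would satisfy p^3 = 1096 q^3, forcing q = 1 and p^3 = 1096; but 1096 is not a perfect cube, contradiction. A monic cubic over Q with no rational root is irreducible (any nontrivial factorization would include a linear factor). Hence x^3 - 1096 is the minimal polynomial of α, and in particular [Q(α):Q] = 3.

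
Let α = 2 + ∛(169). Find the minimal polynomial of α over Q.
m_α(x) = x^3 - 6x^2 + 12x - 177

Set β = α - 2 = ∛(169), so β^3 = 169. Then (α - 2)^3 - 169 = 0, i.e. α is a root of g(x) = (x - 2)^3 - 169 = x^3 - 6x^2 + 12x - 177. Since g(x) = h(x - 2) where h(x) = x^3 - 169, and h is irreducible over Q (because 169 is not a perfect cube, so h has no rational root, and a monic cubic with no rational root is irreducible), g is also irreducible (irreducibility is preserved under the substitution x → x - 2). Hence m_α(x) = x^3 - 6x^2 + 12x - 177.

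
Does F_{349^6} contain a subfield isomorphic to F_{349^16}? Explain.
No: F_{349^16} is not a subfield of F_{349^6}

F_{p^m} embeds in F_{p^n} iff m | n. Here 16 ∤ 6 (since 6 = 0·16 + 6 with remainder 6 ≠ 0), so F_{349^16} is not a subfield of F_{349^6}. Equivalently: if it were, the tower law would give 16 = [F_{349^16}:F_349] dividing [F_{349^6}:F_349] = 6, contradiction.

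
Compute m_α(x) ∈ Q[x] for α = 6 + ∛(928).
m_α(x) = x^3 - 18x^2 + 108x - 1144

Set β = α - 6 = ∛(928), so β^3 = 928. Then (α - 6)^3 - 928 = 0, i.e. α is a root of g(x) = (x - 6)^3 - 928 = x^3 - 18x^2 + 108x - 1144. Since g(x) = h(x - 6) where h(x) = x^3 - 928, and h is irreducible over Q (because 928 is not a perfect cube, so h has no rational root, and a monic cubic with no rational root is irreducible), g is also irreducible (irreducibility is preserved under the substitution x → x - 6). Hence m_α(x) = x^3 - 18x^2 + 108x - 1144.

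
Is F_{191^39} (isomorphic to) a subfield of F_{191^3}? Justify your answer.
No: F_{191^39} is not a subfield of F_{191^3}

F_{p^m} embeds in F_{p^n} iff m | n. Here 39 ∤ 3 (since 3 = 0·39 + 3 with remainder 3 ≠ 0), so F_{191^39} is not a subfield of F_{191^3}. Equivalently: if it were, the tower law would give 39 = [F_{191^39}:F_191] dividing [F_{191^3}:F_191] = 3, contradiction.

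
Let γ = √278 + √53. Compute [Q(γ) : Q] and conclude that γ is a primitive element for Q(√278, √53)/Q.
[Q(γ) : Q] = 4 (equivalently, Q(γ) = Q(√278, √53))

Obviously Q(γ) ⊆ Q(√278, √53), and [Q(√278, √53):Q] = 4 (since 278, 53 are distinct squarefree integers > 1 with 14734 not a perfect square). To show equality we compute the minimal polynomial of γ. From γ = √278 + √53: γ^2 = 278 + 2√(14734) + 53 = 331 + 2√(14734), so γ^2 - 331 = 2√(14734); squaring, (γ^2 - 331)^2 = 4·14734, i.e. γ^4 - 662γ^2 + 109561 - 58936 = 0, i.e. γ^4 - 662γ^2 + 50625 = 0. So γ is a root of x^4 - 662x^2 + 50625. This polynomial is irreducible over Q: it has no rational root (each ±√278 ± √53 is irrational), and any factorization into two quadratics over Q would force √(14734) ∈ Q (pairing opposite roots) or √278, √53 ∈ Q (other pairings), all impossible. Hence [Q(γ):Q] = 4 = [Q(√278, √53):Q], so Q(γ) = Q(√278, √53).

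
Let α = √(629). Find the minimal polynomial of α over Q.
m_α(x) = x^2 - 629

α satisfies α^2 - 629 = 0, so x^2 - 629 annihilates α. Since d = 629 is squarefree and ≠ 1, it is not a perfect square in Q, so x^2 - 629 has no rational root and is therefore irreducible over Q (a degree-2 polynomial over a field is irreducible iff it has no root). Hence m_α(x) = x^2 - 629.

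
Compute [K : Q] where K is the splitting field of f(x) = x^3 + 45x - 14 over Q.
[K : Q] = 6

By the rational root test, any rational root of the monic integer polynomial f(x) = x^3 + 45x - 14 must be an integer dividing the constant term -14, i.e. one of ±{1, 2, 7, 14}. Evaluating: f(1) = 32, f(-1) = -60, f(2) = 84, f(-2) = -112, f(7) = 644, f(-7) = -672, f(14) = 3360, f(-14) = -3388; none is 0, so f has no rational root and is therefore irreducible over Q (a cubic with no linear factor over a field is irreducible). For an irreducible cubic, the Galois group is A_3 or S_3 according as the discriminant disc(f) = -4a^3 - 27b^2 = -4·(45)^3 - 27·(-14)^2 = -369792 is or is not a square in Q. Here disc(f) = -369792 is not a perfect square in Q, so the Galois group of f over Q is not contained in A_3 and must be all of S_3. The splitting field has degree |S_3| = 6 over Q, so [K : Q] = 6.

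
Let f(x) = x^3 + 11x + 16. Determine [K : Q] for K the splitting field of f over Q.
[K : Q] = 6

By the rational root test, any rational root of the monic integer polynomial f(x) = x^3 + 11x + 16 must be an integer dividing the constant term 16, i.e. one of ±{1, 2, 4, 8, 16}. Evaluating: f(1) = 28, f(-1) = 4, f(2) = 46, f(-2) = -14, f(4) = 124, f(-4) = -92, f(8) = 616, f(-8) = -584, f(16) = 4288, f(-16) = -4256; none is 0, so f has no rational root and is therefore irreducible over Q (a cubic with no linear factor over a field is irreducible). For an irreducible cubic, the Galois group is A_3 or S_3 according as the discriminant disc(f) = -4a^3 - 27b^2 = -4·(11)^3 - 27·(16)^2 = -12236 is or is not a square in Q. Here disc(f) = -12236 is not a perfect square in Q, so the Galois group of f over Q is not contained in A_3 and must be all of S_3. The splitting field has degree |S_3| = 6 over Q, so [K : Q] = 6.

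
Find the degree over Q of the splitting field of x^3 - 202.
[K : Q] = 6

The roots of x^3 - 202 are ∛202, ω∛202, ω^2∛202 where ω = e^(2πi/3) is a primitive cube root of unity, so K = Q(∛202, ω). Now [Q(∛202):Q] = 3 (since 202 is not a perfect cube, x^3 - 202 is irreducible) and [Q(ω):Q] = 2. Both 2 and 3 divide [K:Q], and [K:Q] ≤ 3·2 = 6, so [K:Q] = 6. (Equivalently: Q(∛202) ⊂ R but ω ∉ R, so [K : Q(∛202)] = 2.)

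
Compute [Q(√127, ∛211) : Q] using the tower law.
[Q(√127, ∛211) : Q] = 6

Let L = Q(√127, ∛211). Since Q(√127) ⊂ L and [Q(√127):Q] = 2, the tower law gives 2 | [L:Q]. Likewise Q(∛211) ⊂ L with [Q(∛211):Q] = 3 (because 211 is not a perfect cube), so 3 | [L:Q]. As gcd(2,3) = 1, [L:Q] is divisible by 6. Conversely L is generated over Q by √127 and ∛211, so [L:Q] ≤ 2·3 = 6. Therefore [Q(√127, ∛211) : Q] = 6.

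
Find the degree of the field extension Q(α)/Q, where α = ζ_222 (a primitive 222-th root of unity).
[Q(α):Q] = 72

The minimal polynomial of ζ_222 over Q is the 222-th cyclotomic polynomial Φ_222(x), which is irreducible over Q and has degree φ(222) = 72. Hence [Q(α):Q] = φ(222) = 72.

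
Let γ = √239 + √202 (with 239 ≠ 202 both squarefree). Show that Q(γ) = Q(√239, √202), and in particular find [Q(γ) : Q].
[Q(γ) : Q] = 4 (equivalently, Q(γ) = Q(√239, √202))

Obviously Q(γ) ⊆ Q(√239, √202), and [Q(√239, √202):Q] = 4 (since 239, 202 are distinct squarefree integers > 1 with 48278 not a perfect square). To show equality we compute the minimal polynomial of γ. From γ = √239 + √202: γ^2 = 239 + 2√(48278) + 202 = 441 + 2√(48278), so γ^2 - 441 = 2√(48278); squaring, (γ^2 - 441)^2 = 4·48278, i.e. γ^4 - 882γ^2 + 194481 - 193112 = 0, i.e. γ^4 - 882γ^2 + 1369 = 0. So γ is a root of x^4 - 882x^2 + 1369. This polynomial is irreducible over Q: it has no rational root (each ±√239 ± √202 is irrational), and any factorization into two quadratics over Q would force √(48278) ∈ Q (pairing opposite roots) or √239, √202 ∈ Q (other pairings), all impossible. Hence [Q(γ):Q] = 4 = [Q(√239, √202):Q], so Q(γ) = Q(√239, √202).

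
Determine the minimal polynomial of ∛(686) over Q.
m_α(x) = x^3 - 686

α satisfies α^3 = 686, so x^3 - 686 annihilates α. By the rational root test, a rational root p/q (in lowest terms) of x^3 - 686 would satisfy p^3 = 686 q^3, forcing q = 1 and p^3 = 686; but 686 is not a perfect cube, contradiction. A monic cubic over Q with no rational root is irreducible (any nontrivial factorization would include a linear factor). Hence x^3 - 686 is the minimal polynomial of α, and in particular [Q(α):Q] = 3.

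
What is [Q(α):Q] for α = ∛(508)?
[Q(α):Q] = 3

The minimal polynomial of α is x^3 - 508, irreducible over Q since 508 is not a perfect cube (so x^3 - 508 has no rational root). Hence [Q(α):Q] = deg(m_α) = 3.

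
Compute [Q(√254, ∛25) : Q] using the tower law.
[Q(√254, ∛25) : Q] = 6

Let L = Q(√254, ∛25). Since Q(√254) ⊂ L and [Q(√254):Q] = 2, the tower law gives 2 | [L:Q]. Likewise Q(∛25) ⊂ L with [Q(∛25):Q] = 3 (because 25 is not a perfect cube), so 3 | [L:Q]. As gcd(2,3) = 1, [L:Q] is divisible by 6. Conversely L is generated over Q by √254 and ∛25, so [L:Q] ≤ 2·3 = 6. Therefore [Q(√254, ∛25) : Q] = 6.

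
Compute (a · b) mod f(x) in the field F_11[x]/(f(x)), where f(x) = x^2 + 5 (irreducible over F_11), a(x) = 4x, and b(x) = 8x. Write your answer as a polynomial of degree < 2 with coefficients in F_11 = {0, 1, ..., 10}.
a · b ≡ 5 (mod f(x))

Multiply in F_11[x]: a(x)·b(x) = (4x)·(8x) = 10x^2. This has degree ≥ 2, so divide by f(x) over F_11: 10x^2 = (10)·(x^2 + 5) + (5). Hence a·b ≡ 5 (mod f). (F_11[x]/(f) is a field with 11^2 = 121 elements since f is irreducible of degree 2.)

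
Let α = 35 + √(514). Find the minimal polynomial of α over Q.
m_α(x) = x^2 - 70x + 711

From α - 35 = √(514), squaring gives (α - 35)^2 = 514, i.e. α^2 - 70α + 1225 = 514, so α^2 - 70α + 711 = 0. The discriminant of x^2 - 70x + 711 is (-70)^2 - 4·(711) = 4900 - 2844 = 2056, and 4·(514) is not a perfect square in Q since 514 is squarefree and ≠ 1. Hence x^2 - 70x + 711 is irreducible over Q and is the minimal polynomial of α.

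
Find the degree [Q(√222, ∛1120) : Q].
[Q(√222, ∛1120) : Q] = 6

Let L = Q(√222, ∛1120). Since Q(√222) ⊂ L and [Q(√222):Q] = 2, the tower law gives 2 | [L:Q]. Likewise Q(∛1120) ⊂ L with [Q(∛1120):Q] = 3 (because 1120 is not a perfect cube), so 3 | [L:Q]. As gcd(2,3) = 1, [L:Q] is divisible by 6. Conversely L is generated over Q by √222 and ∛1120, so [L:Q] ≤ 2·3 = 6. Therefore [Q(√222, ∛1120) : Q] = 6.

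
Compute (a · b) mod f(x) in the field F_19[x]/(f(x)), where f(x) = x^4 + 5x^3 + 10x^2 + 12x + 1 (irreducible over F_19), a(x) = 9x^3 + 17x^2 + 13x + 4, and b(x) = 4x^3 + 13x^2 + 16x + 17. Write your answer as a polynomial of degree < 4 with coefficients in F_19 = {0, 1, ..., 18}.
a · b ≡ 6x^3 + 10x + 17 (mod f(x))

Multiply in F_19[x]: a(x)·b(x) = (9x^3 + 17x^2 + 13x + 4)·(4x^3 + 13x^2 + 16x + 17) = 17x^6 + 14x^5 + 18x^4 + 2x^3 + 17x^2 + 11. This has degree ≥ 4, so divide by f(x) over F_19: 17x^6 + 14x^5 + 18x^4 + 2x^3 + 17x^2 + 11 = (17x^2 + 5x + 13)·(x^4 + 5x^3 + 10x^2 + 12x + 1) + (6x^3 + 10x + 17). Hence a·b ≡ 6x^3 + 10x + 17 (mod f). (F_19[x]/(f) is a field with 19^4 = 130321 elements since f is irreducible of degree 4.)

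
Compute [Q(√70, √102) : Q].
[Q(√70, √102) : Q] = 4

[Q(√70):Q] = 2 (min poly x^2 - 70, irreducible since 70 is squarefree > 1). For the top step, suppose √102 ∈ Q(√70), say √102 = c + d√70 with c, d ∈ Q. Squaring: 102 = c^2 + 70d^2 + 2cd√70. Since √70 ∉ Q this forces 2cd = 0. If d = 0 then √102 = c ∈ Q, contradicting 102 squarefree > 1. If c = 0 then 102 = 70d^2, so 70·102 = (70d)^2 is a perfect square in Q — but 70·102 = 7140 is not a perfect square (since 70 and 102 are distinct squarefree integers). Contradiction. Hence √102 ∉ Q(√70), so x^2 - 102 stays irreducible over Q(√70) and [Q(√70, √102) : Q(√70)] = 2. By the tower law, [Q(√70, √102) : Q] = 2 · 2 = 4.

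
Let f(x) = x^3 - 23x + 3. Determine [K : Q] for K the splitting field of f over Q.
[K : Q] = 6

By the rational root test, any rational root of the monic integer polynomial f(x) = x^3 - 23x + 3 must be an integer dividing the constant term 3, i.e. one of ±{1, 3}. Evaluating: f(1) = -19, f(-1) = 25, f(3) = -39, f(-3) = 45; none is 0, so f has no rational root and is therefore irreducible over Q (a cubic with no linear factor over a field is irreducible). For an irreducible cubic, the Galois group is A_3 or S_3 according as the discriminant disc(f) = -4a^3 - 27b^2 = -4·(-23)^3 - 27·(3)^2 = 48425 is or is not a square in Q. Here disc(f) = 48425 is not a perfect square in Q, so the Galois group of f over Q is not contained in A_3 and must be all of S_3. The splitting field has degree |S_3| = 6 over Q, so [K : Q] = 6.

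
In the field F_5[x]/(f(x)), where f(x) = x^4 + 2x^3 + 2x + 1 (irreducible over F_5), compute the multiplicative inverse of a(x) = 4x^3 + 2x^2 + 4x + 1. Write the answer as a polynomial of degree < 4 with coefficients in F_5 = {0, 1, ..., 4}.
a(x)^(-1) ≡ 3x^3 + 3x^2 + 1 (mod f(x))

Since f is irreducible over F_5, F_5[x]/(f) is a field and a(x) ≠ 0 has an inverse. Apply the extended Euclidean algorithm to f(x) and a(x) in F_5[x]: f(x) = (4x + 1)·a(x) + (2x^2 + 4x);  a(x) = (2x + 2)·(2x^2 + 4x) + (x + 1);  (2x^2 + 4x) = (2x + 2)·(x + 1) + (3). The last nonzero remainder is the constant 3 = gcd(f, a) in F_5. Back-substituting through the division chain expresses 3 = s(x)·a(x) + t(x)·f(x) with s(x) ≡ 4x^3 + 4x^2 + 3 (mod f), so (4x^3 + 4x^2 + 3)·a(x) ≡ 3 (mod f). Multiplying by 3^(-1) ≡ 2 in F_5 gives a(x)^(-1) ≡ 2·(4x^3 + 4x^2 + 3) ≡ 3x^3 + 3x^2 + 1 (mod f). Check: (4x^3 + 2x^2 + 4x + 1)·(3x^3 + 3x^2 + 1) = 2x^6 + 3x^5 + 3x^4 + 4x^3 + 4x + 1 ≡ 1 (mod x^4 + 2x^3 + 2x + 1).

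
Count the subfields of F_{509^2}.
F_{509^2} has 2 subfields

The subfields of F_{p^n} are exactly the fields F_{p^d} for d | n (each is the fixed field of the unique index-d subgroup of Gal(F_{p^n}/F_p) ≅ Z/nZ). The divisors of n = 2 are {1, 2}, giving 2 subfields: F_{509^1}, F_{509^2}.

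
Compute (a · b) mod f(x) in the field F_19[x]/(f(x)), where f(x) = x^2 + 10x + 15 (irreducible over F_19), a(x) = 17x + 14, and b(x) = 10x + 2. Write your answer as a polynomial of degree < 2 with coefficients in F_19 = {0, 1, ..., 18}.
a · b ≡ 13x + 5 (mod f(x))

Multiply in F_19[x]: a(x)·b(x) = (17x + 14)·(10x + 2) = 18x^2 + 3x + 9. This has degree ≥ 2, so divide by f(x) over F_19: 18x^2 + 3x + 9 = (18)·(x^2 + 10x + 15) + (13x + 5). Hence a·b ≡ 13x + 5 (mod f). (F_19[x]/(f) is a field with 19^2 = 361 elements since f is irreducible of degree 2.)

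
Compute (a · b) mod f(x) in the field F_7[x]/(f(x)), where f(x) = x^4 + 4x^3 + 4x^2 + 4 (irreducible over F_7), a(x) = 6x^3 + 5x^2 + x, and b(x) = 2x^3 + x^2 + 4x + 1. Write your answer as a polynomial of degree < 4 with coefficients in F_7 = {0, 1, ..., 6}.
a · b ≡ 5x^3 + 3x + 4 (mod f(x))

Multiply in F_7[x]: a(x)·b(x) = (6x^3 + 5x^2 + x)·(2x^3 + x^2 + 4x + 1) = 5x^6 + 2x^5 + 3x^4 + 6x^3 + 2x^2 + x. This has degree ≥ 4, so divide by f(x) over F_7: 5x^6 + 2x^5 + 3x^4 + 6x^3 + 2x^2 + x = (5x^2 + 3x + 6)·(x^4 + 4x^3 + 4x^2 + 4) + (5x^3 + 3x + 4). Hence a·b ≡ 5x^3 + 3x + 4 (mod f). (F_7[x]/(f) is a field with 7^4 = 2401 elements since f is irreducible of degree 4.)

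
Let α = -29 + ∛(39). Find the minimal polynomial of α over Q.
m_α(x) = x^3 + 87x^2 + 2523x + 24350

Set β = α + 29 = ∛(39), so β^3 = 39. Then (α + 29)^3 - 39 = 0, i.e. α is a root of g(x) = (x + 29)^3 - 39 = x^3 + 87x^2 + 2523x + 24350. Since g(x) = h(x + 29) where h(x) = x^3 - 39, and h is irreducible over Q (because 39 is not a perfect cube, so h has no rational root, and a monic cubic with no rational root is irreducible), g is also irreducible (irreducibility is preserved under the substitution x → x + 29). Hence m_α(x) = x^3 + 87x^2 + 2523x + 24350.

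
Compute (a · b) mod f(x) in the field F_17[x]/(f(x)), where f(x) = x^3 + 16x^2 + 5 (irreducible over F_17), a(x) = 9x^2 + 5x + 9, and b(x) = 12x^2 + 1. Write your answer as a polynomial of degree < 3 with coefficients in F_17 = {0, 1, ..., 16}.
a · b ≡ 13x^2 + 9x + 2 (mod f(x))

Multiply in F_17[x]: a(x)·b(x) = (9x^2 + 5x + 9)·(12x^2 + 1) = 6x^4 + 9x^3 + 15x^2 + 5x + 9. This has degree ≥ 3, so divide by f(x) over F_17: 6x^4 + 9x^3 + 15x^2 + 5x + 9 = (6x + 15)·(x^3 + 16x^2 + 5) + (13x^2 + 9x + 2). Hence a·b ≡ 13x^2 + 9x + 2 (mod f). (F_17[x]/(f) is a field with 17^3 = 4913 elements since f is irreducible of degree 3.)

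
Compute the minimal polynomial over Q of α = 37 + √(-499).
m_α(x) = x^2 - 74x + 1868

From α - 37 = √(-499), squaring gives (α - 37)^2 = -499, i.e. α^2 - 74α + 1369 = -499, so α^2 - 74α + 1868 = 0. The discriminant of x^2 - 74x + 1868 is (-74)^2 - 4·(1868) = 5476 - 7472 = -1996, and 4·(-499) is not a perfect square in Q since -499 is squarefree and ≠ 1. Hence x^2 - 74x + 1868 is irreducible over Q and is the minimal polynomial of α.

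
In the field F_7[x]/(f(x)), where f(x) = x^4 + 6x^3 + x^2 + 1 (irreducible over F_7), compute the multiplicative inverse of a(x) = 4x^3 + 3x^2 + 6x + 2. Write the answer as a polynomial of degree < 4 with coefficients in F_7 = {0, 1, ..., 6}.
a(x)^(-1) ≡ 6x^3 + x^2 + 4x + 4 (mod f(x))

Since f is irreducible over F_7, F_7[x]/(f) is a field and a(x) ≠ 0 has an inverse. Apply the extended Euclidean algorithm to f(x) and a(x) in F_7[x]: f(x) = (2x)·a(x) + (3x^2 + 3x + 1);  a(x) = (6x + 2)·(3x^2 + 3x + 1) + (x);  (3x^2 + 3x + 1) = (3x + 3)·(x) + (1). The last nonzero remainder is the constant 1 = gcd(f, a) in F_7. Back-substituting through the division chain expresses 1 = s(x)·a(x) + t(x)·f(x) with s(x) ≡ 6x^3 + x^2 + 4x + 4 (mod f), so a(x)^(-1) ≡ s(x) = 6x^3 + x^2 + 4x + 4 (mod f). Check: (4x^3 + 3x^2 + 6x + 2)·(6x^3 + x^2 + 4x + 4) = 3x^6 + x^5 + 6x^4 + 4x^3 + 3x^2 + 4x + 1 ≡ 1 (mod x^4 + 6x^3 + x^2 + 1).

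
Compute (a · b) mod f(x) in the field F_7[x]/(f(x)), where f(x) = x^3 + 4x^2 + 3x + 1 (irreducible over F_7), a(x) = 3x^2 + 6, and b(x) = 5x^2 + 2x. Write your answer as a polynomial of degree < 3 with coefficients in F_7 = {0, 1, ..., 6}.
a · b ≡ 5x^2 + 5x + 5 (mod f(x))

Multiply in F_7[x]: a(x)·b(x) = (3x^2 + 6)·(5x^2 + 2x) = x^4 + 6x^3 + 2x^2 + 5x. This has degree ≥ 3, so divide by f(x) over F_7: x^4 + 6x^3 + 2x^2 + 5x = (x + 2)·(x^3 + 4x^2 + 3x + 1) + (5x^2 + 5x + 5). Hence a·b ≡ 5x^2 + 5x + 5 (mod f). (F_7[x]/(f) is a field with 7^3 = 343 elements since f is irreducible of degree 3.)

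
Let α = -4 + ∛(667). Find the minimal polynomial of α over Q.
m_α(x) = x^3 + 12x^2 + 48x - 603

Set β = α + 4 = ∛(667), so β^3 = 667. Then (α + 4)^3 - 667 = 0, i.e. α is a root of g(x) = (x + 4)^3 - 667 = x^3 + 12x^2 + 48x - 603. Since g(x) = h(x + 4) where h(x) = x^3 - 667, and h is irreducible over Q (because 667 is not a perfect cube, so h has no rational root, and a monic cubic with no rational root is irreducible), g is also irreducible (irreducibility is preserved under the substitution x → x + 4). Hence m_α(x) = x^3 + 12x^2 + 48x - 603.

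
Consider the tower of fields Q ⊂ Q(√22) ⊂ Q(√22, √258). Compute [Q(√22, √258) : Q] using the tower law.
[Q(√22, √258) : Q] = 4

[Q(√22):Q] = 2 (min poly x^2 - 22, irreducible since 22 is squarefree > 1). For the top step, suppose √258 ∈ Q(√22), say √258 = c + d√22 with c, d ∈ Q. Squaring: 258 = c^2 + 22d^2 + 2cd√22. Since √22 ∉ Q this forces 2cd = 0. If d = 0 then √258 = c ∈ Q, contradicting 258 squarefree > 1. If c = 0 then 258 = 22d^2, so 22·258 = (22d)^2 is a perfect square in Q — but 22·258 = 5676 is not a perfect square (since 22 and 258 are distinct squarefree integers). Contradiction. Hence √258 ∉ Q(√22), so x^2 - 258 stays irreducible over Q(√22) and [Q(√22, √258) : Q(√22)] = 2. By the tower law, [Q(√22, √258) : Q] = 2 · 2 = 4.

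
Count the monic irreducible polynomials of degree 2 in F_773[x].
There are 298378 monic irreducible polynomials of degree 2 over F_773

Each element of F_{773^2} that lies in no proper subfield is a root of exactly one monic irreducible of degree 2 over F_773, and each such polynomial has 2 distinct roots in F_{773^2}. By Möbius inversion the count is N_773(2) = (1/2) Σ_{d|2} μ(2/d) · 773^d = (1/2)(μ(2)·773^1 + μ(1)·773^2) = 596756/2 = 298378.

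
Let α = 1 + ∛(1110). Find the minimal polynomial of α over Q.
m_α(x) = x^3 - 3x^2 + 3x - 1111

Set β = α - 1 = ∛(1110), so β^3 = 1110. Then (α - 1)^3 - 1110 = 0, i.e. α is a root of g(x) = (x - 1)^3 - 1110 = x^3 - 3x^2 + 3x - 1111. Since g(x) = h(x - 1) where h(x) = x^3 - 1110, and h is irreducible over Q (because 1110 is not a perfect cube, so h has no rational root, and a monic cubic with no rational root is irreducible), g is also irreducible (irreducibility is preserved under the substitution x → x - 1). Hence m_α(x) = x^3 - 3x^2 + 3x - 1111.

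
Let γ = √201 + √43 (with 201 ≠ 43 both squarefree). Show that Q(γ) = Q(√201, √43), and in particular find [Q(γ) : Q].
[Q(γ) : Q] = 4 (equivalently, Q(γ) = Q(√201, √43))

Obviously Q(γ) ⊆ Q(√201, √43), and [Q(√201, √43):Q] = 4 (since 201, 43 are distinct squarefree integers > 1 with 8643 not a perfect square). To show equality we compute the minimal polynomial of γ. From γ = √201 + √43: γ^2 = 201 + 2√(8643) + 43 = 244 + 2√(8643), so γ^2 - 244 = 2√(8643); squaring, (γ^2 - 244)^2 = 4·8643, i.e. γ^4 - 488γ^2 + 59536 - 34572 = 0, i.e. γ^4 - 488γ^2 + 24964 = 0. So γ is a root of x^4 - 488x^2 + 24964. This polynomial is irreducible over Q: it has no rational root (each ±√201 ± √43 is irrational), and any factorization into two quadratics over Q would force √(8643) ∈ Q (pairing opposite roots) or √201, √43 ∈ Q (other pairings), all impossible. Hence [Q(γ):Q] = 4 = [Q(√201, √43):Q], so Q(γ) = Q(√201, √43).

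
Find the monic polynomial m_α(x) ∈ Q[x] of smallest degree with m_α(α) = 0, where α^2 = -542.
m_α(x) = x^2 + 542

α satisfies α^2 + 542 = 0, so x^2 + 542 annihilates α. Since d = -542 is squarefree and ≠ 1, it is not a perfect square in Q, so x^2 + 542 has no rational root and is therefore irreducible over Q (a degree-2 polynomial over a field is irreducible iff it has no root). Hence m_α(x) = x^2 + 542.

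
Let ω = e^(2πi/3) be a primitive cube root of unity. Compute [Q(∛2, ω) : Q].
[Q(∛2, ω) : Q] = 6

[Q(∛2):Q] = 3 (min poly x^3 - 2, irreducible since 2 is not a perfect cube). [Q(ω):Q] = 2 (min poly x^2 + x + 1). Since Q(∛2) ⊂ R and ω ∉ R, we have ω ∉ Q(∛2), so x^2 + x + 1 remains irreducible over Q(∛2) and [Q(∛2, ω) : Q(∛2)] = 2. By the tower law, [Q(∛2, ω) : Q] = 3 · 2 = 6. (In fact Q(∛2, ω) is the splitting field of x^3 - 2 over Q.)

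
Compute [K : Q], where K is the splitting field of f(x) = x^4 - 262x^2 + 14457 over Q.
[K : Q] = 4

Solving the quadratic in x^2: x^2 = (262 ± √(262^2 - 4·14457))/2 = (262 ± √10816)/2 = (262 ± 104)/2, giving x^2 = 79 or x^2 = 183. So f(x) = (x^2 - 79)(x^2 - 183) and the roots of f are ±√79, ±√183. Hence the splitting field is K = Q(√79, √183). Since 79 and 183 are distinct squarefree integers > 1, their product 14457 is not a perfect square, so √183 ∉ Q(√79). By the tower law [K:Q] = [Q(√79,√183):Q(√79)] · [Q(√79):Q] = 2 · 2 = 4.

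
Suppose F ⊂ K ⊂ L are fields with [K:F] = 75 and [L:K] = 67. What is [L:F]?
[L:F] = 5025

The tower law says that for any tower of field extensions F ⊂ K ⊂ L with finite degrees, [L:F] = [L:K] · [K:F]. Here this gives [L:F] = 67 · 75 = 5025.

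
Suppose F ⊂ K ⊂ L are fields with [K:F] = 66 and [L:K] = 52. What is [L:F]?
[L:F] = 3432

The tower law says that for any tower of field extensions F ⊂ K ⊂ L with finite degrees, [L:F] = [L:K] · [K:F]. Here this gives [L:F] = 52 · 66 = 3432.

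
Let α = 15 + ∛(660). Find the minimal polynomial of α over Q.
m_α(x) = x^3 - 45x^2 + 675x - 4035

Set β = α - 15 = ∛(660), so β^3 = 660. Then (α - 15)^3 - 660 = 0, i.e. α is a root of g(x) = (x - 15)^3 - 660 = x^3 - 45x^2 + 675x - 4035. Since g(x) = h(x - 15) where h(x) = x^3 - 660, and h is irreducible over Q (because 660 is not a perfect cube, so h has no rational root, and a monic cubic with no rational root is irreducible), g is also irreducible (irreducibility is preserved under the substitution x → x - 15). Hence m_α(x) = x^3 - 45x^2 + 675x - 4035.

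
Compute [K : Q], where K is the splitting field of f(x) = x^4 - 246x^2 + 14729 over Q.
[K : Q] = 4

Solving the quadratic in x^2: x^2 = (246 ± √(246^2 - 4·14729))/2 = (246 ± √1600)/2 = (246 ± 40)/2, giving x^2 = 143 or x^2 = 103. So f(x) = (x^2 - 143)(x^2 - 103) and the roots of f are ±√143, ±√103. Hence the splitting field is K = Q(√143, √103). Since 143 and 103 are distinct squarefree integers > 1, their product 14729 is not a perfect square, so √103 ∉ Q(√143). By the tower law [K:Q] = [Q(√143,√103):Q(√143)] · [Q(√143):Q] = 2 · 2 = 4.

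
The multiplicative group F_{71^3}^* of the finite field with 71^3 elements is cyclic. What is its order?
|F_{71^3}^*| = 357910

F_{71^3} has 71^3 = 357911 elements; its multiplicative group consists of all nonzero elements, so |F_{71^3}^*| = 357911 - 1 = 357910. (It is cyclic since any finite subgroup of the multiplicative group of a field is cyclic.)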